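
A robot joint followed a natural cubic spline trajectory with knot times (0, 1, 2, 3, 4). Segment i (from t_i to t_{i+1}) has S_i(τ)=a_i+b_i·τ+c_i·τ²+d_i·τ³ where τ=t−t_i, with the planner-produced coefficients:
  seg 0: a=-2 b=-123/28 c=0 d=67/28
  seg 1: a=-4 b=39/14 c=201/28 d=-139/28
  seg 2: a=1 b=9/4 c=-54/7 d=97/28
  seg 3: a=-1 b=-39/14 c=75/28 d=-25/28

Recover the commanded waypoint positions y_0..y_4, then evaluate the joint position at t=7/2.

y_0 = S_0(0) = a_0 = -2
y_1 = S_1(0) = a_1 = -4
y_2 = S_2(0) = a_2 = 1
y_3 = S_3(0) = a_3 = -1
y_4 = S_3(1) = -2
t_q=7/2 is in segment 3 (τ=1/2); S_3(τ)=-411/224

y_0=-2 y_1=-4 y_2=1 y_3=-1 y_4=-2
S(7/2) = -411/224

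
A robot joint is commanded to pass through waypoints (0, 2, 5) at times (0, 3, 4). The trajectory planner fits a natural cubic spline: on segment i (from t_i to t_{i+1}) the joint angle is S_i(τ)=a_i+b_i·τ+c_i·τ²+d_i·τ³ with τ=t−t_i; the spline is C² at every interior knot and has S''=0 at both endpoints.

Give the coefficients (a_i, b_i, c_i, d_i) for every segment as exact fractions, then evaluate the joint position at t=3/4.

Δ: Δ0=2/3, Δ1=3
row 1: diag=8, rhs=14; c'=1/8, d'=7/4
back: M1=7/4
M: M0=0, M1=7/4, M2=0
seg 0: a=0, c=M0/2=0, d=(M1−M0)/(6·3)=7/72, b=Δ0−h0·(2M0+M1)/6=-5/24
seg 1: a=2, c=M1/2=7/8, d=(M2−M1)/(6·1)=-7/24, b=Δ1−h1·(2M1+M2)/6=29/12
t_q=3/4 → seg 0, τ=3/4; S=0+-5/24·τ+0·τ²+7/72·τ³=-59/512

  seg 0: a=0 b=-5/24 c=0 d=7/72
  seg 1: a=2 b=29/12 c=7/8 d=-7/24
S(3/4) = -59/512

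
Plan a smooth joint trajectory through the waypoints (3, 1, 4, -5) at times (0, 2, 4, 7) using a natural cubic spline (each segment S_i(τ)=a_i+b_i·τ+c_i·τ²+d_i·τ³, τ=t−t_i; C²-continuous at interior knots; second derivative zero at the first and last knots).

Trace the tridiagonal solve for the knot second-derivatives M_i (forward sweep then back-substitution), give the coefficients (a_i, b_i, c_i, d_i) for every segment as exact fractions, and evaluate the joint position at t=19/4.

  seg 0: a=3 b=-36/19 c=0 d=17/76
  seg 1: a=1 b=15/19 c=51/38 d=-75/152
  seg 2: a=4 b=9/38 c=-123/76 d=41/228
S(19/4) = 16261/4864

Δ: Δ0=-1, Δ1=3/2, Δ2=-3
row 1: diag=8, rhs=15; c'=1/4, d'=15/8
row 2: denom=10−2·1/4=19/2; d'=(-27−2·15/8)/(19/2)=-123/38
back: M2=-123/38
back: M1=15/8−1/4·-123/38=51/19
M: M0=0, M1=51/19, M2=-123/38, M3=0
seg 0: a=3, c=M0/2=0, d=(M1−M0)/(6·2)=17/76, b=Δ0−h0·(2M0+M1)/6=-36/19
seg 1: a=1, c=M1/2=51/38, d=(M2−M1)/(6·2)=-75/152, b=Δ1−h1·(2M1+M2)/6=15/19
seg 2: a=4, c=M2/2=-123/76, d=(M3−M2)/(6·3)=41/228, b=Δ2−h2·(2M2+M3)/6=9/38
t_q=19/4 → seg 2, τ=3/4; S=4+9/38·τ+-123/76·τ²+41/228·τ³=16261/4864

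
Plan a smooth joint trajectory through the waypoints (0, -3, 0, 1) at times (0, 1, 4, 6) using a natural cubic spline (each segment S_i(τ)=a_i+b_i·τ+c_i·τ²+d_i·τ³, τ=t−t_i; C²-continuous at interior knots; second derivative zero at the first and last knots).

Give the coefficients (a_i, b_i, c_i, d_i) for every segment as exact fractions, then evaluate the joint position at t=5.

  seg 0: a=0 b=-509/142 c=0 d=83/142
  seg 1: a=-3 b=-130/71 c=249/142 d=-115/426
  seg 2: a=0 b=199/142 c=-48/71 d=8/71
S(5) = 119/142

Δ: Δ0=-3, Δ1=1, Δ2=1/2
row 1: diag=8, rhs=24; c'=3/8, d'=3
row 2: denom=10−3·3/8=71/8; d'=(-3−3·3)/(71/8)=-96/71
back: M2=-96/71
back: M1=3−3/8·-96/71=249/71
M: M0=0, M1=249/71, M2=-96/71, M3=0
seg 0: a=0, c=M0/2=0, d=(M1−M0)/(6·1)=83/142, b=Δ0−h0·(2M0+M1)/6=-509/142
seg 1: a=-3, c=M1/2=249/142, d=(M2−M1)/(6·3)=-115/426, b=Δ1−h1·(2M1+M2)/6=-130/71
seg 2: a=0, c=M2/2=-48/71, d=(M3−M2)/(6·2)=8/71, b=Δ2−h2·(2M2+M3)/6=199/142
t_q=5 → seg 2, τ=1; S=0+199/142·τ+-48/71·τ²+8/71·τ³=119/142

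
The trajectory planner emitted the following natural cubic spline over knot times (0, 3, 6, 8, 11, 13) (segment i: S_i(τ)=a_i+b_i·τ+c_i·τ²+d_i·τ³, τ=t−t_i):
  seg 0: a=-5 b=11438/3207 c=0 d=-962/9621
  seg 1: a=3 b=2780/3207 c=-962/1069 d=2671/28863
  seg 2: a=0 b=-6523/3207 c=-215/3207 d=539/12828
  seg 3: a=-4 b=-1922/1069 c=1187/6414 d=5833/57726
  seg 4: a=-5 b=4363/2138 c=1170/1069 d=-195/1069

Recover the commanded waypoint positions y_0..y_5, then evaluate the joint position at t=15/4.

y_0 = S_0(0) = a_0 = -5
y_1 = S_1(0) = a_1 = 3
y_2 = S_2(0) = a_2 = 0
y_3 = S_3(0) = a_3 = -4
y_4 = S_4(0) = a_4 = -5
y_5 = S_4(2) = 2
t_q=15/4 is in segment 1 (τ=3/4); S_1(τ)=217767/68416

y_0=-5 y_1=3 y_2=0 y_3=-4 y_4=-5 y_5=2
S(15/4) = 217767/68416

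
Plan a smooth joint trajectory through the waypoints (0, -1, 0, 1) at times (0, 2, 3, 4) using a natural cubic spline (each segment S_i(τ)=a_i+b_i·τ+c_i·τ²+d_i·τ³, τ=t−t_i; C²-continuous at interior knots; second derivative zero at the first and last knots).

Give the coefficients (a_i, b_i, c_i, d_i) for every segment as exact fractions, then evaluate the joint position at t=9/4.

Δ: Δ0=-1/2, Δ1=1, Δ2=1
row 1: diag=6, rhs=9; c'=1/6, d'=3/2
row 2: denom=4−1·1/6=23/6; d'=(0−1·3/2)/(23/6)=-9/23
back: M2=-9/23
back: M1=3/2−1/6·-9/23=36/23
M: M0=0, M1=36/23, M2=-9/23, M3=0
seg 0: a=0, c=M0/2=0, d=(M1−M0)/(6·2)=3/23, b=Δ0−h0·(2M0+M1)/6=-47/46
seg 1: a=-1, c=M1/2=18/23, d=(M2−M1)/(6·1)=-15/46, b=Δ1−h1·(2M1+M2)/6=25/46
seg 2: a=0, c=M2/2=-9/46, d=(M3−M2)/(6·1)=3/46, b=Δ2−h2·(2M2+M3)/6=26/23
t_q=9/4 → seg 1, τ=1/4; S=-1+25/46·τ+18/23·τ²+-15/46·τ³=-105/128

  seg 0: a=0 b=-47/46 c=0 d=3/23
  seg 1: a=-1 b=25/46 c=18/23 d=-15/46
  seg 2: a=0 b=26/23 c=-9/46 d=3/46
S(9/4) = -105/128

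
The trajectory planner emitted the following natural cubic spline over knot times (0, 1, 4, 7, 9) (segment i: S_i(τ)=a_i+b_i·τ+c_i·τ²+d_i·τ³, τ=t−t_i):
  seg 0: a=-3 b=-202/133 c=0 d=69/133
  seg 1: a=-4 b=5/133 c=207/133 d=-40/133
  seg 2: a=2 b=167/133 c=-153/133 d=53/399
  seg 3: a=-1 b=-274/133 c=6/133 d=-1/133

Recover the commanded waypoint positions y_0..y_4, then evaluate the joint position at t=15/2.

y_0 = S_0(0) = a_0 = -3
y_1 = S_1(0) = a_1 = -4
y_2 = S_2(0) = a_2 = 2
y_3 = S_3(0) = a_3 = -1
y_4 = S_3(2) = -5
t_q=15/2 is in segment 3 (τ=1/2); S_3(τ)=-307/152

y_0=-3 y_1=-4 y_2=2 y_3=-1 y_4=-5
S(15/2) = -307/152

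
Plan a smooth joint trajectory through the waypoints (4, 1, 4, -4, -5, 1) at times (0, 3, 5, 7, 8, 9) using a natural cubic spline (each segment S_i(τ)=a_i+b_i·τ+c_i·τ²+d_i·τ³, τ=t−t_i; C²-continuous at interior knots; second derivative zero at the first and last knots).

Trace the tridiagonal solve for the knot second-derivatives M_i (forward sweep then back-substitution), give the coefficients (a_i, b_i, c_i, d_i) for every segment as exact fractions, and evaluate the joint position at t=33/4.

  seg 0: a=4 b=-3667/1588 c=0 d=231/1588
  seg 1: a=1 b=1285/794 c=2079/1588 d=-2173/3176
  seg 2: a=4 b=-538/397 c=-1110/397 d=585/794
  seg 3: a=-4 b=-1468/397 c=645/397 d=426/397
  seg 4: a=-5 b=1100/397 c=1923/397 d=-641/397
S(33/4) = -102389/25408

Δ: Δ0=-1, Δ1=3/2, Δ2=-4, Δ3=-1, Δ4=6
row 1: diag=10, rhs=15; c'=1/5, d'=3/2
row 2: denom=8−2·1/5=38/5; d'=(-33−2·3/2)/(38/5)=-90/19
row 3: denom=6−2·5/19=104/19; d'=(18−2·-90/19)/(104/19)=261/52
row 4: denom=4−1·19/104=397/104; d'=(42−1·261/52)/(397/104)=3846/397
back: M4=3846/397
back: M3=261/52−19/104·3846/397=1290/397
back: M2=-90/19−5/19·1290/397=-2220/397
back: M1=3/2−1/5·-2220/397=2079/794
M: M0=0, M1=2079/794, M2=-2220/397, M3=1290/397, M4=3846/397, M5=0
seg 0: a=4, c=M0/2=0, d=(M1−M0)/(6·3)=231/1588, b=Δ0−h0·(2M0+M1)/6=-3667/1588
seg 1: a=1, c=M1/2=2079/1588, d=(M2−M1)/(6·2)=-2173/3176, b=Δ1−h1·(2M1+M2)/6=1285/794
seg 2: a=4, c=M2/2=-1110/397, d=(M3−M2)/(6·2)=585/794, b=Δ2−h2·(2M2+M3)/6=-538/397
seg 3: a=-4, c=M3/2=645/397, d=(M4−M3)/(6·1)=426/397, b=Δ3−h3·(2M3+M4)/6=-1468/397
seg 4: a=-5, c=M4/2=1923/397, d=(M5−M4)/(6·1)=-641/397, b=Δ4−h4·(2M4+M5)/6=1100/397
t_q=33/4 → seg 4, τ=1/4; S=-5+1100/397·τ+1923/397·τ²+-641/397·τ³=-102389/25408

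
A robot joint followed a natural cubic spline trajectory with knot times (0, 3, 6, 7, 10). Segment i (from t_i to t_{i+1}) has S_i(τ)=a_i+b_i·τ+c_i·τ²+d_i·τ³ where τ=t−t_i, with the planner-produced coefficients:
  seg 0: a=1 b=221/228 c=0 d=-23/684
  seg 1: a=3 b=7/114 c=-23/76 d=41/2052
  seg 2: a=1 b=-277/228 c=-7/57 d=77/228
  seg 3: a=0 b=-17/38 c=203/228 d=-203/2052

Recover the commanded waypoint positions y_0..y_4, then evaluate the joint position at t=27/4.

y_0=1 y_1=3 y_2=1 y_3=0 y_4=4
S(27/4) = 789/4864

y_0 = S_0(0) = a_0 = 1
y_1 = S_1(0) = a_1 = 3
y_2 = S_2(0) = a_2 = 1
y_3 = S_3(0) = a_3 = 0
y_4 = S_3(3) = 4
t_q=27/4 is in segment 2 (τ=3/4); S_2(τ)=789/4864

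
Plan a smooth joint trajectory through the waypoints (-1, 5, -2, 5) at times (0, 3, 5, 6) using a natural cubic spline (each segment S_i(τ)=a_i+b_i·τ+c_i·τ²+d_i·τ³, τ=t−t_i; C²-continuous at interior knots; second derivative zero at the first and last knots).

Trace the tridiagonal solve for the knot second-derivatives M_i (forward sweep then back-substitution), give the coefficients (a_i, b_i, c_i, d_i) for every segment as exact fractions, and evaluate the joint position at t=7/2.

  seg 0: a=-1 b=137/28 c=0 d=-9/28
  seg 1: a=5 b=-53/14 c=-81/28 d=85/56
  seg 2: a=-2 b=20/7 c=87/14 d=-29/14
S(7/2) = 1153/448

Δ: Δ0=2, Δ1=-7/2, Δ2=7
row 1: diag=10, rhs=-33; c'=1/5, d'=-33/10
row 2: denom=6−2·1/5=28/5; d'=(63−2·-33/10)/(28/5)=87/7
back: M2=87/7
back: M1=-33/10−1/5·87/7=-81/14
M: M0=0, M1=-81/14, M2=87/7, M3=0
seg 0: a=-1, c=M0/2=0, d=(M1−M0)/(6·3)=-9/28, b=Δ0−h0·(2M0+M1)/6=137/28
seg 1: a=5, c=M1/2=-81/28, d=(M2−M1)/(6·2)=85/56, b=Δ1−h1·(2M1+M2)/6=-53/14
seg 2: a=-2, c=M2/2=87/14, d=(M3−M2)/(6·1)=-29/14, b=Δ2−h2·(2M2+M3)/6=20/7
t_q=7/2 → seg 1, τ=1/2; S=5+-53/14·τ+-81/28·τ²+85/56·τ³=1153/448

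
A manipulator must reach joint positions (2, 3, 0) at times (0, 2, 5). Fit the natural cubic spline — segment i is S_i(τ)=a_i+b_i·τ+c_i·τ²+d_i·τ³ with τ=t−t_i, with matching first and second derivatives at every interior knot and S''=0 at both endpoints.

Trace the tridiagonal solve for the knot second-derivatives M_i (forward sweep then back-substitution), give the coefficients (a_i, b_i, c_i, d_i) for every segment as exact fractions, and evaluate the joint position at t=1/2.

Δ: Δ0=1/2, Δ1=-1
row 1: diag=10, rhs=-9; c'=3/10, d'=-9/10
back: M1=-9/10
M: M0=0, M1=-9/10, M2=0
seg 0: a=2, c=M0/2=0, d=(M1−M0)/(6·2)=-3/40, b=Δ0−h0·(2M0+M1)/6=4/5
seg 1: a=3, c=M1/2=-9/20, d=(M2−M1)/(6·3)=1/20, b=Δ1−h1·(2M1+M2)/6=-1/10
t_q=1/2 → seg 0, τ=1/2; S=2+4/5·τ+0·τ²+-3/40·τ³=153/64

  seg 0: a=2 b=4/5 c=0 d=-3/40
  seg 1: a=3 b=-1/10 c=-9/20 d=1/20
S(1/2) = 153/64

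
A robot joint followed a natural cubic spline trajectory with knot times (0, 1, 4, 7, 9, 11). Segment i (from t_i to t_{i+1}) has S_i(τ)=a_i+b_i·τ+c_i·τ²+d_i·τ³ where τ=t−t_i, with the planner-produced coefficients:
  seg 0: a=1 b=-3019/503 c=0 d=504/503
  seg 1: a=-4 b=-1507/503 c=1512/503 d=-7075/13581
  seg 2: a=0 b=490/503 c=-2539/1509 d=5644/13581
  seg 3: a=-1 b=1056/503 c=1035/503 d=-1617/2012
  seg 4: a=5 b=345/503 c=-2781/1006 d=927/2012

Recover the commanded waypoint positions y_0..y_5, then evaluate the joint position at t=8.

y_0 = S_0(0) = a_0 = 1
y_1 = S_1(0) = a_1 = -4
y_2 = S_2(0) = a_2 = 0
y_3 = S_3(0) = a_3 = -1
y_4 = S_4(0) = a_4 = 5
y_5 = S_4(2) = -1
t_q=8 is in segment 3 (τ=1); S_3(τ)=4735/2012

y_0=1 y_1=-4 y_2=0 y_3=-1 y_4=5 y_5=-1
S(8) = 4735/2012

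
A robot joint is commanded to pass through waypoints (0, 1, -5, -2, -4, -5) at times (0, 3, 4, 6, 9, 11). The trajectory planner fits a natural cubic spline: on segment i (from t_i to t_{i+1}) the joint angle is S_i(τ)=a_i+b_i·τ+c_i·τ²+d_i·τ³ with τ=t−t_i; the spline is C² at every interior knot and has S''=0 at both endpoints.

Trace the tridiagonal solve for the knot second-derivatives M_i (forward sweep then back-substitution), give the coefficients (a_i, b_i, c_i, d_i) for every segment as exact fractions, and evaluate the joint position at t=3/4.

Δ: Δ0=1/3, Δ1=-6, Δ2=3/2, Δ3=-2/3, Δ4=-1/2
row 1: diag=8, rhs=-38; c'=1/8, d'=-19/4
row 2: denom=6−1·1/8=47/8; d'=(45−1·-19/4)/(47/8)=398/47
row 3: denom=10−2·16/47=438/47; d'=(-13−2·398/47)/(438/47)=-469/146
row 4: denom=10−3·47/146=1319/146; d'=(1−3·-469/146)/(1319/146)=1553/1319
back: M4=1553/1319
back: M3=-469/146−47/146·1553/1319=-4737/1319
back: M2=398/47−16/47·-4737/1319=12782/1319
back: M1=-19/4−1/8·12782/1319=-7863/1319
M: M0=0, M1=-7863/1319, M2=12782/1319, M3=-4737/1319, M4=1553/1319, M5=0
seg 0: a=0, c=M0/2=0, d=(M1−M0)/(6·3)=-2621/7914, b=Δ0−h0·(2M0+M1)/6=26227/7914
seg 1: a=1, c=M1/2=-7863/2638, d=(M2−M1)/(6·1)=20645/7914, b=Δ1−h1·(2M1+M2)/6=-22270/3957
seg 2: a=-5, c=M2/2=6391/1319, d=(M3−M2)/(6·2)=-17519/15828, b=Δ2−h2·(2M2+M3)/6=-29783/7914
seg 3: a=-2, c=M3/2=-4737/2638, d=(M4−M3)/(6·3)=3145/11871, b=Δ3−h3·(2M3+M4)/6=18487/7914
seg 4: a=-4, c=M4/2=1553/2638, d=(M5−M4)/(6·2)=-1553/15828, b=Δ4−h4·(2M4+M5)/6=-10169/7914
t_q=3/4 → seg 0, τ=3/4; S=0+26227/7914·τ+0·τ²+-2621/7914·τ³=396043/168832

  seg 0: a=0 b=26227/7914 c=0 d=-2621/7914
  seg 1: a=1 b=-22270/3957 c=-7863/2638 d=20645/7914
  seg 2: a=-5 b=-29783/7914 c=6391/1319 d=-17519/15828
  seg 3: a=-2 b=18487/7914 c=-4737/2638 d=3145/11871
  seg 4: a=-4 b=-10169/7914 c=1553/2638 d=-1553/15828
S(3/4) = 396043/168832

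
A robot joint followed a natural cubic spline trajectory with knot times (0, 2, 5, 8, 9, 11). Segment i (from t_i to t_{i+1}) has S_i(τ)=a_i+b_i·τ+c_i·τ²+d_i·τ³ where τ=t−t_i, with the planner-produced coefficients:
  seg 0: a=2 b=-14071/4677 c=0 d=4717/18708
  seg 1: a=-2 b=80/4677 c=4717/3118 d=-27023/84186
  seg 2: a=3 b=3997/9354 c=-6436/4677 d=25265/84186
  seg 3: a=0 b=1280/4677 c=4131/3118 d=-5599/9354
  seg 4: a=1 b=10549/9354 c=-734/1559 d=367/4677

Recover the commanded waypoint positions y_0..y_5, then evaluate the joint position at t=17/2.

y_0 = S_0(0) = a_0 = 2
y_1 = S_1(0) = a_1 = -2
y_2 = S_2(0) = a_2 = 3
y_3 = S_3(0) = a_3 = 0
y_4 = S_4(0) = a_4 = 1
y_5 = S_4(2) = 2
t_q=17/2 is in segment 3 (τ=1/2); S_3(τ)=9809/24944

y_0=2 y_1=-2 y_2=3 y_3=0 y_4=1 y_5=2
S(17/2) = 9809/24944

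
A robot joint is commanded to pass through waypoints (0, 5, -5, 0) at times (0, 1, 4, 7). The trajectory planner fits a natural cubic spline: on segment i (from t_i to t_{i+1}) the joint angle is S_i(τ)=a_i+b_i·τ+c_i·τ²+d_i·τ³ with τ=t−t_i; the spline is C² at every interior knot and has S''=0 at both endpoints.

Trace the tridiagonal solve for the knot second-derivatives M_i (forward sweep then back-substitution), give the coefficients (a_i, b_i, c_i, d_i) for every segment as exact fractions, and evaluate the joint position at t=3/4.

Δ: Δ0=5, Δ1=-10/3, Δ2=5/3
row 1: diag=8, rhs=-50; c'=3/8, d'=-25/4
row 2: denom=12−3·3/8=87/8; d'=(30−3·-25/4)/(87/8)=130/29
back: M2=130/29
back: M1=-25/4−3/8·130/29=-230/29
M: M0=0, M1=-230/29, M2=130/29, M3=0
seg 0: a=0, c=M0/2=0, d=(M1−M0)/(6·1)=-115/87, b=Δ0−h0·(2M0+M1)/6=550/87
seg 1: a=5, c=M1/2=-115/29, d=(M2−M1)/(6·3)=20/29, b=Δ1−h1·(2M1+M2)/6=205/87
seg 2: a=-5, c=M2/2=65/29, d=(M3−M2)/(6·3)=-65/261, b=Δ2−h2·(2M2+M3)/6=-245/87
t_q=3/4 → seg 0, τ=3/4; S=0+550/87·τ+0·τ²+-115/87·τ³=7765/1856

  seg 0: a=0 b=550/87 c=0 d=-115/87
  seg 1: a=5 b=205/87 c=-115/29 d=20/29
  seg 2: a=-5 b=-245/87 c=65/29 d=-65/261
S(3/4) = 7765/1856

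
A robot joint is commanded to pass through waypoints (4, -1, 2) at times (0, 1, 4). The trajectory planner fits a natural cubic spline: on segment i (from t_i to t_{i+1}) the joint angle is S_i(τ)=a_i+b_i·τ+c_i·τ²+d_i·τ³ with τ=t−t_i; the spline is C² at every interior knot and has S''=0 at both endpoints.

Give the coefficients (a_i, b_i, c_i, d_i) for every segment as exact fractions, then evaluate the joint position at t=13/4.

Δ: Δ0=-5, Δ1=1
row 1: diag=8, rhs=36; c'=3/8, d'=9/2
back: M1=9/2
M: M0=0, M1=9/2, M2=0
seg 0: a=4, c=M0/2=0, d=(M1−M0)/(6·1)=3/4, b=Δ0−h0·(2M0+M1)/6=-23/4
seg 1: a=-1, c=M1/2=9/4, d=(M2−M1)/(6·3)=-1/4, b=Δ1−h1·(2M1+M2)/6=-7/2
t_q=13/4 → seg 1, τ=9/4; S=-1+-7/2·τ+9/4·τ²+-1/4·τ³=-85/256

  seg 0: a=4 b=-23/4 c=0 d=3/4
  seg 1: a=-1 b=-7/2 c=9/4 d=-1/4
S(13/4) = -85/256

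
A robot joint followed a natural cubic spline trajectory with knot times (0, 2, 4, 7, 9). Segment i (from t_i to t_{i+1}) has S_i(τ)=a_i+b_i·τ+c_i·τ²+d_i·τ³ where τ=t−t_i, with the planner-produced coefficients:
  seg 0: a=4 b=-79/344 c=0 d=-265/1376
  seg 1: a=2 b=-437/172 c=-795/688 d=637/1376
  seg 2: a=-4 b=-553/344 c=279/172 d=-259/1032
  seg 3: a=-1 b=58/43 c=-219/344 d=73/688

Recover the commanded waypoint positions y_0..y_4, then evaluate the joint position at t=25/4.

y_0 = S_0(0) = a_0 = 4
y_1 = S_1(0) = a_1 = 2
y_2 = S_2(0) = a_2 = -4
y_3 = S_3(0) = a_3 = -1
y_4 = S_3(2) = 0
t_q=25/4 is in segment 2 (τ=9/4); S_2(τ)=-49841/22016

y_0=4 y_1=2 y_2=-4 y_3=-1 y_4=0
S(25/4) = -49841/22016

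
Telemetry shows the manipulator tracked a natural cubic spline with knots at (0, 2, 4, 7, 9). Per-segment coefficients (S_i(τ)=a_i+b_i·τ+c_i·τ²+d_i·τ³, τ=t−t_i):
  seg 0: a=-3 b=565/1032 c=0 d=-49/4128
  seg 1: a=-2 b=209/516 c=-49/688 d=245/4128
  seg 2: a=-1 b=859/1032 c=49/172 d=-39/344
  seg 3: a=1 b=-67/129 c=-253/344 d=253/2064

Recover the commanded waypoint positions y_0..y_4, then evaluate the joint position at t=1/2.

y_0 = S_0(0) = a_0 = -3
y_1 = S_1(0) = a_1 = -2
y_2 = S_2(0) = a_2 = -1
y_3 = S_3(0) = a_3 = 1
y_4 = S_3(2) = -2
t_q=1/2 is in segment 0 (τ=1/2); S_0(τ)=-30027/11008

y_0=-3 y_1=-2 y_2=-1 y_3=1 y_4=-2
S(1/2) = -30027/11008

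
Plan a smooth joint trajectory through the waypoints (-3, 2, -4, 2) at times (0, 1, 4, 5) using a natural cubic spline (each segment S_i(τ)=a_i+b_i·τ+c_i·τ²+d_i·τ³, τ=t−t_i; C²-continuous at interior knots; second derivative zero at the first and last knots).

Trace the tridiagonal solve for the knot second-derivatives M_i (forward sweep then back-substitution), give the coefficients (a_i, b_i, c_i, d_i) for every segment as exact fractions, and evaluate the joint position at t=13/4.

  seg 0: a=-3 b=71/11 c=0 d=-16/11
  seg 1: a=2 b=23/11 c=-48/11 d=1
  seg 2: a=-4 b=32/11 c=51/11 d=-17/11
S(13/4) = -2813/704

Δ: Δ0=5, Δ1=-2, Δ2=6
row 1: diag=8, rhs=-42; c'=3/8, d'=-21/4
row 2: denom=8−3·3/8=55/8; d'=(48−3·-21/4)/(55/8)=102/11
back: M2=102/11
back: M1=-21/4−3/8·102/11=-96/11
M: M0=0, M1=-96/11, M2=102/11, M3=0
seg 0: a=-3, c=M0/2=0, d=(M1−M0)/(6·1)=-16/11, b=Δ0−h0·(2M0+M1)/6=71/11
seg 1: a=2, c=M1/2=-48/11, d=(M2−M1)/(6·3)=1, b=Δ1−h1·(2M1+M2)/6=23/11
seg 2: a=-4, c=M2/2=51/11, d=(M3−M2)/(6·1)=-17/11, b=Δ2−h2·(2M2+M3)/6=32/11
t_q=13/4 → seg 1, τ=9/4; S=2+23/11·τ+-48/11·τ²+1·τ³=-2813/704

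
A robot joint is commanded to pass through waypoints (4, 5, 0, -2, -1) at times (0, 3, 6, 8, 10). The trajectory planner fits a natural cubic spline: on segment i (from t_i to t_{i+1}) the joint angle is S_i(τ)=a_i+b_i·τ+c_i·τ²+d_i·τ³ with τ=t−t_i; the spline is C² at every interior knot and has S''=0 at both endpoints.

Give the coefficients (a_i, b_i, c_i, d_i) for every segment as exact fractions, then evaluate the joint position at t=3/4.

  seg 0: a=4 b=757/840 c=0 d=-53/840
  seg 1: a=5 b=-337/420 c=-159/280 d=47/504
  seg 2: a=0 b=-203/120 c=19/70 d=25/672
  seg 3: a=-2 b=-67/420 c=277/560 d=-277/3360
S(3/4) = 16663/3584

Δ: Δ0=1/3, Δ1=-5/3, Δ2=-1, Δ3=1/2
row 1: diag=12, rhs=-12; c'=1/4, d'=-1
row 2: denom=10−3·1/4=37/4; d'=(4−3·-1)/(37/4)=28/37
row 3: denom=8−2·8/37=280/37; d'=(9−2·28/37)/(280/37)=277/280
back: M3=277/280
back: M2=28/37−8/37·277/280=19/35
back: M1=-1−1/4·19/35=-159/140
M: M0=0, M1=-159/140, M2=19/35, M3=277/280, M4=0
seg 0: a=4, c=M0/2=0, d=(M1−M0)/(6·3)=-53/840, b=Δ0−h0·(2M0+M1)/6=757/840
seg 1: a=5, c=M1/2=-159/280, d=(M2−M1)/(6·3)=47/504, b=Δ1−h1·(2M1+M2)/6=-337/420
seg 2: a=0, c=M2/2=19/70, d=(M3−M2)/(6·2)=25/672, b=Δ2−h2·(2M2+M3)/6=-203/120
seg 3: a=-2, c=M3/2=277/560, d=(M4−M3)/(6·2)=-277/3360, b=Δ3−h3·(2M3+M4)/6=-67/420
t_q=3/4 → seg 0, τ=3/4; S=4+757/840·τ+0·τ²+-53/840·τ³=16663/3584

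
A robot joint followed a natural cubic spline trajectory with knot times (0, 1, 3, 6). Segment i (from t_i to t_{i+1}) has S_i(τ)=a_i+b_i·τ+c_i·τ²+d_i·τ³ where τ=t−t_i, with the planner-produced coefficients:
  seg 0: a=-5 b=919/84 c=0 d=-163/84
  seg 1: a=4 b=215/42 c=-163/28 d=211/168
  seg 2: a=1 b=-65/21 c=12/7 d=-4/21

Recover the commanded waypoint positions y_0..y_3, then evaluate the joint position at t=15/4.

y_0 = S_0(0) = a_0 = -5
y_1 = S_1(0) = a_1 = 4
y_2 = S_2(0) = a_2 = 1
y_3 = S_2(3) = 2
t_q=15/4 is in segment 2 (τ=3/4); S_2(τ)=-7/16

y_0=-5 y_1=4 y_2=1 y_3=2
S(15/4) = -7/16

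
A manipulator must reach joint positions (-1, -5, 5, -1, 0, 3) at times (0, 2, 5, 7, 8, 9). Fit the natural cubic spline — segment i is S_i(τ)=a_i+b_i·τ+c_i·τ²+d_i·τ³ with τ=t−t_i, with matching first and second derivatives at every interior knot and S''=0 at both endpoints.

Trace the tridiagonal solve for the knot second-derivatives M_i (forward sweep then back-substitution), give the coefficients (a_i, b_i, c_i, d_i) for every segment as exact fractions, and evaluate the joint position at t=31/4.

  seg 0: a=-1 b=-21572/5799 c=0 d=4987/11598
  seg 1: a=-5 b=8350/5799 c=4987/1933 d=-3767/5799
  seg 2: a=5 b=-3593/5799 c=-6314/1933 d=6020/5799
  seg 3: a=-1 b=-7121/5799 c=5726/1933 d=-4258/5799
  seg 4: a=0 b=14461/5799 c=1468/1933 d=-1468/5799
S(31/4) = -34917/61856

Δ: Δ0=-2, Δ1=10/3, Δ2=-3, Δ3=1, Δ4=3
row 1: diag=10, rhs=32; c'=3/10, d'=16/5
row 2: denom=10−3·3/10=91/10; d'=(-38−3·16/5)/(91/10)=-68/13
row 3: denom=6−2·20/91=506/91; d'=(24−2·-68/13)/(506/91)=1568/253
row 4: denom=4−1·91/506=1933/506; d'=(12−1·1568/253)/(1933/506)=2936/1933
back: M4=2936/1933
back: M3=1568/253−91/506·2936/1933=11452/1933
back: M2=-68/13−20/91·11452/1933=-12628/1933
back: M1=16/5−3/10·-12628/1933=9974/1933
M: M0=0, M1=9974/1933, M2=-12628/1933, M3=11452/1933, M4=2936/1933, M5=0
seg 0: a=-1, c=M0/2=0, d=(M1−M0)/(6·2)=4987/11598, b=Δ0−h0·(2M0+M1)/6=-21572/5799
seg 1: a=-5, c=M1/2=4987/1933, d=(M2−M1)/(6·3)=-3767/5799, b=Δ1−h1·(2M1+M2)/6=8350/5799
seg 2: a=5, c=M2/2=-6314/1933, d=(M3−M2)/(6·2)=6020/5799, b=Δ2−h2·(2M2+M3)/6=-3593/5799
seg 3: a=-1, c=M3/2=5726/1933, d=(M4−M3)/(6·1)=-4258/5799, b=Δ3−h3·(2M3+M4)/6=-7121/5799
seg 4: a=0, c=M4/2=1468/1933, d=(M5−M4)/(6·1)=-1468/5799, b=Δ4−h4·(2M4+M5)/6=14461/5799
t_q=31/4 → seg 3, τ=3/4; S=-1+-7121/5799·τ+5726/1933·τ²+-4258/5799·τ³=-34917/61856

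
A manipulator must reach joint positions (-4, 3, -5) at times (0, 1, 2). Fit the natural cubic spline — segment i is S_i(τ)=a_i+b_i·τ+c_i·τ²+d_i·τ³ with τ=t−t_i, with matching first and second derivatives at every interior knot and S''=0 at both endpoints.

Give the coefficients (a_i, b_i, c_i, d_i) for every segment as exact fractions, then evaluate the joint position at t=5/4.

Δ: Δ0=7, Δ1=-8
row 1: diag=4, rhs=-90; c'=1/4, d'=-45/2
back: M1=-45/2
M: M0=0, M1=-45/2, M2=0
seg 0: a=-4, c=M0/2=0, d=(M1−M0)/(6·1)=-15/4, b=Δ0−h0·(2M0+M1)/6=43/4
seg 1: a=3, c=M1/2=-45/4, d=(M2−M1)/(6·1)=15/4, b=Δ1−h1·(2M1+M2)/6=-1/2
t_q=5/4 → seg 1, τ=1/4; S=3+-1/2·τ+-45/4·τ²+15/4·τ³=571/256

  seg 0: a=-4 b=43/4 c=0 d=-15/4
  seg 1: a=3 b=-1/2 c=-45/4 d=15/4
S(5/4) = 571/256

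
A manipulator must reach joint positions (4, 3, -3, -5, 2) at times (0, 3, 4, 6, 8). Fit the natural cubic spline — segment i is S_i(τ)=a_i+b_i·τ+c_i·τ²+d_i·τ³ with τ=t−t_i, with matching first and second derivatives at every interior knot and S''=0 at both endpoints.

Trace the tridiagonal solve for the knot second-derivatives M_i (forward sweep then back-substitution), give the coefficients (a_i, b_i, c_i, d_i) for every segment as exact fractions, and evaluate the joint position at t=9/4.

Δ: Δ0=-1/3, Δ1=-6, Δ2=-1, Δ3=7/2
row 1: diag=8, rhs=-34; c'=1/8, d'=-17/4
row 2: denom=6−1·1/8=47/8; d'=(30−1·-17/4)/(47/8)=274/47
row 3: denom=8−2·16/47=344/47; d'=(27−2·274/47)/(344/47)=721/344
back: M3=721/344
back: M2=274/47−16/47·721/344=220/43
back: M1=-17/4−1/8·220/43=-841/172
M: M0=0, M1=-841/172, M2=220/43, M3=721/344, M4=0
seg 0: a=4, c=M0/2=0, d=(M1−M0)/(6·3)=-841/3096, b=Δ0−h0·(2M0+M1)/6=2179/1032
seg 1: a=3, c=M1/2=-841/344, d=(M2−M1)/(6·1)=1721/1032, b=Δ1−h1·(2M1+M2)/6=-2695/516
seg 2: a=-3, c=M2/2=110/43, d=(M3−M2)/(6·2)=-1039/4128, b=Δ2−h2·(2M2+M3)/6=-5273/1032
seg 3: a=-5, c=M3/2=721/688, d=(M4−M3)/(6·2)=-721/4128, b=Δ3−h3·(2M3+M4)/6=1085/516
t_q=9/4 → seg 0, τ=9/4; S=4+2179/1032·τ+0·τ²+-841/3096·τ³=124535/22016

  seg 0: a=4 b=2179/1032 c=0 d=-841/3096
  seg 1: a=3 b=-2695/516 c=-841/344 d=1721/1032
  seg 2: a=-3 b=-5273/1032 c=110/43 d=-1039/4128
  seg 3: a=-5 b=1085/516 c=721/688 d=-721/4128
S(9/4) = 124535/22016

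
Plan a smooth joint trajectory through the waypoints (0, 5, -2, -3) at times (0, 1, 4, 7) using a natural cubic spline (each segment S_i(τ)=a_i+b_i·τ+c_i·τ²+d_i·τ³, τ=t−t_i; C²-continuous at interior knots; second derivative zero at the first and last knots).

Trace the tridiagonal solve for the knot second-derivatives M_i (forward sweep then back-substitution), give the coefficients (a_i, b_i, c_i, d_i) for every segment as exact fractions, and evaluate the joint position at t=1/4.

Δ: Δ0=5, Δ1=-7/3, Δ2=-1/3
row 1: diag=8, rhs=-44; c'=3/8, d'=-11/2
row 2: denom=12−3·3/8=87/8; d'=(12−3·-11/2)/(87/8)=76/29
back: M2=76/29
back: M1=-11/2−3/8·76/29=-188/29
M: M0=0, M1=-188/29, M2=76/29, M3=0
seg 0: a=0, c=M0/2=0, d=(M1−M0)/(6·1)=-94/87, b=Δ0−h0·(2M0+M1)/6=529/87
seg 1: a=5, c=M1/2=-94/29, d=(M2−M1)/(6·3)=44/87, b=Δ1−h1·(2M1+M2)/6=247/87
seg 2: a=-2, c=M2/2=38/29, d=(M3−M2)/(6·3)=-38/261, b=Δ2−h2·(2M2+M3)/6=-257/87
t_q=1/4 → seg 0, τ=1/4; S=0+529/87·τ+0·τ²+-94/87·τ³=1395/928

  seg 0: a=0 b=529/87 c=0 d=-94/87
  seg 1: a=5 b=247/87 c=-94/29 d=44/87
  seg 2: a=-2 b=-257/87 c=38/29 d=-38/261
S(1/4) = 1395/928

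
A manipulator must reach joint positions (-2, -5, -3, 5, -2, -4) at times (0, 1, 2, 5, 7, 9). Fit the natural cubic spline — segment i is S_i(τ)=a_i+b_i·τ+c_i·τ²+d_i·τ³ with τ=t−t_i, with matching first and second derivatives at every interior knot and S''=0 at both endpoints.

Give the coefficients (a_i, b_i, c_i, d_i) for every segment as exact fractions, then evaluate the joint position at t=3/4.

  seg 0: a=-2 b=-26011/6204 c=0 d=7399/6204
  seg 1: a=-5 b=-1907/3102 c=7399/2068 d=-5975/6204
  seg 2: a=-3 b=22655/6204 c=356/517 d=-701/2068
  seg 3: a=5 b=-4247/3102 c=-4885/2068 d=8045/12408
  seg 4: a=-2 b=-4711/1551 c=790/517 d=-395/1551
S(3/4) = -614289/132352

Δ: Δ0=-3, Δ1=2, Δ2=8/3, Δ3=-7/2, Δ4=-1
row 1: diag=4, rhs=30; c'=1/4, d'=15/2
row 2: denom=8−1·1/4=31/4; d'=(4−1·15/2)/(31/4)=-14/31
row 3: denom=10−3·12/31=274/31; d'=(-37−3·-14/31)/(274/31)=-1105/274
row 4: denom=8−2·31/137=1034/137; d'=(15−2·-1105/274)/(1034/137)=1580/517
back: M4=1580/517
back: M3=-1105/274−31/137·1580/517=-4885/1034
back: M2=-14/31−12/31·-4885/1034=712/517
back: M1=15/2−1/4·712/517=7399/1034
M: M0=0, M1=7399/1034, M2=712/517, M3=-4885/1034, M4=1580/517, M5=0
seg 0: a=-2, c=M0/2=0, d=(M1−M0)/(6·1)=7399/6204, b=Δ0−h0·(2M0+M1)/6=-26011/6204
seg 1: a=-5, c=M1/2=7399/2068, d=(M2−M1)/(6·1)=-5975/6204, b=Δ1−h1·(2M1+M2)/6=-1907/3102
seg 2: a=-3, c=M2/2=356/517, d=(M3−M2)/(6·3)=-701/2068, b=Δ2−h2·(2M2+M3)/6=22655/6204
seg 3: a=5, c=M3/2=-4885/2068, d=(M4−M3)/(6·2)=8045/12408, b=Δ3−h3·(2M3+M4)/6=-4247/3102
seg 4: a=-2, c=M4/2=790/517, d=(M5−M4)/(6·2)=-395/1551, b=Δ4−h4·(2M4+M5)/6=-4711/1551
t_q=3/4 → seg 0, τ=3/4; S=-2+-26011/6204·τ+0·τ²+7399/6204·τ³=-614289/132352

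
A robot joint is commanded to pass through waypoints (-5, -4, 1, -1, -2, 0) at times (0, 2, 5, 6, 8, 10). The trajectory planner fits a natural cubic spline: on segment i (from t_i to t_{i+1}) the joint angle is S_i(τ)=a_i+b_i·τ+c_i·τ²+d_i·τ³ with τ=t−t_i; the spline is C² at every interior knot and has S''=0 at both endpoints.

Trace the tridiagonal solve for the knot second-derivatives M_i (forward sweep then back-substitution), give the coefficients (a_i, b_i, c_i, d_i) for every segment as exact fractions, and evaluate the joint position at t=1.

  seg 0: a=-5 b=-227/2283 c=0 d=2737/18264
  seg 1: a=-4 b=7757/4566 c=2737/3044 d=-8309/27396
  seg 2: a=1 b=-10001/9132 c=-1393/761 d=8453/9132
  seg 3: a=-1 b=-9037/4566 c=2881/3044 d=-1889/18264
  seg 4: a=-2 b=1291/2283 c=248/761 d=-124/2283
S(1) = -30133/6088

Δ: Δ0=1/2, Δ1=5/3, Δ2=-2, Δ3=-1/2, Δ4=1
row 1: diag=10, rhs=7; c'=3/10, d'=7/10
row 2: denom=8−3·3/10=71/10; d'=(-22−3·7/10)/(71/10)=-241/71
row 3: denom=6−1·10/71=416/71; d'=(9−1·-241/71)/(416/71)=55/26
row 4: denom=8−2·71/208=761/104; d'=(9−2·55/26)/(761/104)=496/761
back: M4=496/761
back: M3=55/26−71/208·496/761=2881/1522
back: M2=-241/71−10/71·2881/1522=-2786/761
back: M1=7/10−3/10·-2786/761=2737/1522
M: M0=0, M1=2737/1522, M2=-2786/761, M3=2881/1522, M4=496/761, M5=0
seg 0: a=-5, c=M0/2=0, d=(M1−M0)/(6·2)=2737/18264, b=Δ0−h0·(2M0+M1)/6=-227/2283
seg 1: a=-4, c=M1/2=2737/3044, d=(M2−M1)/(6·3)=-8309/27396, b=Δ1−h1·(2M1+M2)/6=7757/4566
seg 2: a=1, c=M2/2=-1393/761, d=(M3−M2)/(6·1)=8453/9132, b=Δ2−h2·(2M2+M3)/6=-10001/9132
seg 3: a=-1, c=M3/2=2881/3044, d=(M4−M3)/(6·2)=-1889/18264, b=Δ3−h3·(2M3+M4)/6=-9037/4566
seg 4: a=-2, c=M4/2=248/761, d=(M5−M4)/(6·2)=-124/2283, b=Δ4−h4·(2M4+M5)/6=1291/2283
t_q=1 → seg 0, τ=1; S=-5+-227/2283·τ+0·τ²+2737/18264·τ³=-30133/6088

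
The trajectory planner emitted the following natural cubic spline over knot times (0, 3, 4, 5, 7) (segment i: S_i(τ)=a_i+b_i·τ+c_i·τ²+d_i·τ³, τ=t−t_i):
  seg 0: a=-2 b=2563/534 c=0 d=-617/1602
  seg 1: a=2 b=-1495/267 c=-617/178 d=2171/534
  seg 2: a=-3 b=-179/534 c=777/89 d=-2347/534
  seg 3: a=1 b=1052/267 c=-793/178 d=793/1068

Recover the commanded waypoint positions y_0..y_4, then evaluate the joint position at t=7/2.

y_0 = S_0(0) = a_0 = -2
y_1 = S_1(0) = a_1 = 2
y_2 = S_2(0) = a_2 = -3
y_3 = S_3(0) = a_3 = 1
y_4 = S_3(2) = -3
t_q=7/2 is in segment 1 (τ=1/2); S_1(τ)=-1649/1424

y_0=-2 y_1=2 y_2=-3 y_3=1 y_4=-3
S(7/2) = -1649/1424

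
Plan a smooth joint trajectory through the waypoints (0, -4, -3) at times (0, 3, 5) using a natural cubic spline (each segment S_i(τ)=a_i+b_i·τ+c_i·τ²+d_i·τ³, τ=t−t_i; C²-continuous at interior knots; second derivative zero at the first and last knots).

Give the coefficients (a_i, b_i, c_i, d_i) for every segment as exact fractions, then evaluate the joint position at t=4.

  seg 0: a=0 b=-113/60 c=0 d=11/180
  seg 1: a=-4 b=-7/30 c=11/20 d=-11/120
S(4) = -151/40

Δ: Δ0=-4/3, Δ1=1/2
row 1: diag=10, rhs=11; c'=1/5, d'=11/10
back: M1=11/10
M: M0=0, M1=11/10, M2=0
seg 0: a=0, c=M0/2=0, d=(M1−M0)/(6·3)=11/180, b=Δ0−h0·(2M0+M1)/6=-113/60
seg 1: a=-4, c=M1/2=11/20, d=(M2−M1)/(6·2)=-11/120, b=Δ1−h1·(2M1+M2)/6=-7/30
t_q=4 → seg 1, τ=1; S=-4+-7/30·τ+11/20·τ²+-11/120·τ³=-151/40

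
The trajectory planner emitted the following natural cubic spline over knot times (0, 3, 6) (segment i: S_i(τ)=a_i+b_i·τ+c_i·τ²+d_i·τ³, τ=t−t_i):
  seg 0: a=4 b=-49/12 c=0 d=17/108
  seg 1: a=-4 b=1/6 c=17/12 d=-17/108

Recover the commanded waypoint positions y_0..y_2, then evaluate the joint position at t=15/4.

y_0=4 y_1=-4 y_2=5
S(15/4) = -805/256

y_0 = S_0(0) = a_0 = 4
y_1 = S_1(0) = a_1 = -4
y_2 = S_1(3) = 5
t_q=15/4 is in segment 1 (τ=3/4); S_1(τ)=-805/256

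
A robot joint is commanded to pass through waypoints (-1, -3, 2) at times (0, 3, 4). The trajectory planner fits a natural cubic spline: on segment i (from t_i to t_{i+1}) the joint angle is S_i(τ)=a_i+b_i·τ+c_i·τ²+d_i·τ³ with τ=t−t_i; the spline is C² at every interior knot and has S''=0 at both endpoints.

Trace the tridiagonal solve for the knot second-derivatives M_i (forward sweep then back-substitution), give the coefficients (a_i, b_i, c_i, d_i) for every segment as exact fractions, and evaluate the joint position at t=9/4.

  seg 0: a=-1 b=-67/24 c=0 d=17/72
  seg 1: a=-3 b=43/12 c=17/8 d=-17/24
S(9/4) = -2351/512

Δ: Δ0=-2/3, Δ1=5
row 1: diag=8, rhs=34; c'=1/8, d'=17/4
back: M1=17/4
M: M0=0, M1=17/4, M2=0
seg 0: a=-1, c=M0/2=0, d=(M1−M0)/(6·3)=17/72, b=Δ0−h0·(2M0+M1)/6=-67/24
seg 1: a=-3, c=M1/2=17/8, d=(M2−M1)/(6·1)=-17/24, b=Δ1−h1·(2M1+M2)/6=43/12
t_q=9/4 → seg 0, τ=9/4; S=-1+-67/24·τ+0·τ²+17/72·τ³=-2351/512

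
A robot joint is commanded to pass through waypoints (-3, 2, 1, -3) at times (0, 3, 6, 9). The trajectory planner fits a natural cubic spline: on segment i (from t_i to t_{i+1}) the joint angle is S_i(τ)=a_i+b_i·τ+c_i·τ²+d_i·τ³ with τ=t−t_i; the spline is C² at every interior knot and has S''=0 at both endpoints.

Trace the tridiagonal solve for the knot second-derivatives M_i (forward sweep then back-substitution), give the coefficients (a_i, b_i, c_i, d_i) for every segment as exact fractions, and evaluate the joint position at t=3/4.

  seg 0: a=-3 b=32/15 c=0 d=-7/135
  seg 1: a=2 b=11/15 c=-7/15 d=1/27
  seg 2: a=1 b=-16/15 c=-2/15 d=2/135
S(3/4) = -91/64

Δ: Δ0=5/3, Δ1=-1/3, Δ2=-4/3
row 1: diag=12, rhs=-12; c'=1/4, d'=-1
row 2: denom=12−3·1/4=45/4; d'=(-6−3·-1)/(45/4)=-4/15
back: M2=-4/15
back: M1=-1−1/4·-4/15=-14/15
M: M0=0, M1=-14/15, M2=-4/15, M3=0
seg 0: a=-3, c=M0/2=0, d=(M1−M0)/(6·3)=-7/135, b=Δ0−h0·(2M0+M1)/6=32/15
seg 1: a=2, c=M1/2=-7/15, d=(M2−M1)/(6·3)=1/27, b=Δ1−h1·(2M1+M2)/6=11/15
seg 2: a=1, c=M2/2=-2/15, d=(M3−M2)/(6·3)=2/135, b=Δ2−h2·(2M2+M3)/6=-16/15
t_q=3/4 → seg 0, τ=3/4; S=-3+32/15·τ+0·τ²+-7/135·τ³=-91/64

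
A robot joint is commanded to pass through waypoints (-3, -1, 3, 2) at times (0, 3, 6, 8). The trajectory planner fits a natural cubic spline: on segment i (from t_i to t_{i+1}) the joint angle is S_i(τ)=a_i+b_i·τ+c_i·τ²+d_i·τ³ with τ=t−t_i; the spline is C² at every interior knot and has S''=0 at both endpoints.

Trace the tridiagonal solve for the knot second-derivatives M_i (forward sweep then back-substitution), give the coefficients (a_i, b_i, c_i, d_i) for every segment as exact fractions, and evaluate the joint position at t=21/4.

Δ: Δ0=2/3, Δ1=4/3, Δ2=-1/2
row 1: diag=12, rhs=4; c'=1/4, d'=1/3
row 2: denom=10−3·1/4=37/4; d'=(-11−3·1/3)/(37/4)=-48/37
back: M2=-48/37
back: M1=1/3−1/4·-48/37=73/111
M: M0=0, M1=73/111, M2=-48/37, M3=0
seg 0: a=-3, c=M0/2=0, d=(M1−M0)/(6·3)=73/1998, b=Δ0−h0·(2M0+M1)/6=25/74
seg 1: a=-1, c=M1/2=73/222, d=(M2−M1)/(6·3)=-217/1998, b=Δ1−h1·(2M1+M2)/6=49/37
seg 2: a=3, c=M2/2=-24/37, d=(M3−M2)/(6·2)=4/37, b=Δ2−h2·(2M2+M3)/6=27/74
t_q=21/4 → seg 1, τ=9/4; S=-1+49/37·τ+73/222·τ²+-217/1998·τ³=11401/4736

  seg 0: a=-3 b=25/74 c=0 d=73/1998
  seg 1: a=-1 b=49/37 c=73/222 d=-217/1998
  seg 2: a=3 b=27/74 c=-24/37 d=4/37
S(21/4) = 11401/4736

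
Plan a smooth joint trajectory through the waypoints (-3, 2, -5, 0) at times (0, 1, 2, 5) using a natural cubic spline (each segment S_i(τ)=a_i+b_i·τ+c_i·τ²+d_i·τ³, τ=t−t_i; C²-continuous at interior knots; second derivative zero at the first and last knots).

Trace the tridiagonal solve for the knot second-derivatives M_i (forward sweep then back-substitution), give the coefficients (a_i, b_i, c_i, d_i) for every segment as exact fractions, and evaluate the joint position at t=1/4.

  seg 0: a=-3 b=779/93 c=0 d=-314/93
  seg 1: a=2 b=-163/93 c=-314/31 d=454/93
  seg 2: a=-5 b=-685/93 c=140/31 d=-140/279
S(1/4) = -951/992

Δ: Δ0=5, Δ1=-7, Δ2=5/3
row 1: diag=4, rhs=-72; c'=1/4, d'=-18
row 2: denom=8−1·1/4=31/4; d'=(52−1·-18)/(31/4)=280/31
back: M2=280/31
back: M1=-18−1/4·280/31=-628/31
M: M0=0, M1=-628/31, M2=280/31, M3=0
seg 0: a=-3, c=M0/2=0, d=(M1−M0)/(6·1)=-314/93, b=Δ0−h0·(2M0+M1)/6=779/93
seg 1: a=2, c=M1/2=-314/31, d=(M2−M1)/(6·1)=454/93, b=Δ1−h1·(2M1+M2)/6=-163/93
seg 2: a=-5, c=M2/2=140/31, d=(M3−M2)/(6·3)=-140/279, b=Δ2−h2·(2M2+M3)/6=-685/93
t_q=1/4 → seg 0, τ=1/4; S=-3+779/93·τ+0·τ²+-314/93·τ³=-951/992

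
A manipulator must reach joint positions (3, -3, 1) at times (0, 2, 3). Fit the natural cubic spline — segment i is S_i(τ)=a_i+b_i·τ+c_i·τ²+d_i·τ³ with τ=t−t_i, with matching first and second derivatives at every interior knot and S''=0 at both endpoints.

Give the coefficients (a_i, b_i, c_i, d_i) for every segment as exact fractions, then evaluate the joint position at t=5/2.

Δ: Δ0=-3, Δ1=4
row 1: diag=6, rhs=42; c'=1/6, d'=7
back: M1=7
M: M0=0, M1=7, M2=0
seg 0: a=3, c=M0/2=0, d=(M1−M0)/(6·2)=7/12, b=Δ0−h0·(2M0+M1)/6=-16/3
seg 1: a=-3, c=M1/2=7/2, d=(M2−M1)/(6·1)=-7/6, b=Δ1−h1·(2M1+M2)/6=5/3
t_q=5/2 → seg 1, τ=1/2; S=-3+5/3·τ+7/2·τ²+-7/6·τ³=-23/16

  seg 0: a=3 b=-16/3 c=0 d=7/12
  seg 1: a=-3 b=5/3 c=7/2 d=-7/6
S(5/2) = -23/16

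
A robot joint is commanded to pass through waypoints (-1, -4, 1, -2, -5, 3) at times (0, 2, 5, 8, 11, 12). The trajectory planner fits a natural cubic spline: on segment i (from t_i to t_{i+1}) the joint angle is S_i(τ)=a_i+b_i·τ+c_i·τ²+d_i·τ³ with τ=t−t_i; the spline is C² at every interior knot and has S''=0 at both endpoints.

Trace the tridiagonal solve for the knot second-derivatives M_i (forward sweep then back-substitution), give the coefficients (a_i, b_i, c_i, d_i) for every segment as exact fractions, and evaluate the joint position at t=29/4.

  seg 0: a=-1 b=-13645/5958 c=0 d=1177/5958
  seg 1: a=-4 b=479/5958 c=1177/993 d=-11735/53622
  seg 2: a=1 b=3823/2979 c=-4673/5958 d=415/53622
  seg 3: a=-2 b=-19147/5958 c=-2129/2979 d=25963/53622
  seg 4: a=-5 b=16597/2979 c=7235/1986 d=-7235/5958
S(29/4) = 211/42368

Δ: Δ0=-3/2, Δ1=5/3, Δ2=-1, Δ3=-1, Δ4=8
row 1: diag=10, rhs=19; c'=3/10, d'=19/10
row 2: denom=12−3·3/10=111/10; d'=(-16−3·19/10)/(111/10)=-217/111
row 3: denom=12−3·10/37=414/37; d'=(0−3·-217/111)/(414/37)=217/414
row 4: denom=8−3·37/138=331/46; d'=(54−3·217/414)/(331/46)=7235/993
back: M4=7235/993
back: M3=217/414−37/138·7235/993=-4258/2979
back: M2=-217/111−10/37·-4258/2979=-4673/2979
back: M1=19/10−3/10·-4673/2979=2354/993
M: M0=0, M1=2354/993, M2=-4673/2979, M3=-4258/2979, M4=7235/993, M5=0
seg 0: a=-1, c=M0/2=0, d=(M1−M0)/(6·2)=1177/5958, b=Δ0−h0·(2M0+M1)/6=-13645/5958
seg 1: a=-4, c=M1/2=1177/993, d=(M2−M1)/(6·3)=-11735/53622, b=Δ1−h1·(2M1+M2)/6=479/5958
seg 2: a=1, c=M2/2=-4673/5958, d=(M3−M2)/(6·3)=415/53622, b=Δ2−h2·(2M2+M3)/6=3823/2979
seg 3: a=-2, c=M3/2=-2129/2979, d=(M4−M3)/(6·3)=25963/53622, b=Δ3−h3·(2M3+M4)/6=-19147/5958
seg 4: a=-5, c=M4/2=7235/1986, d=(M5−M4)/(6·1)=-7235/5958, b=Δ4−h4·(2M4+M5)/6=16597/2979
t_q=29/4 → seg 2, τ=9/4; S=1+3823/2979·τ+-4673/5958·τ²+415/53622·τ³=211/42368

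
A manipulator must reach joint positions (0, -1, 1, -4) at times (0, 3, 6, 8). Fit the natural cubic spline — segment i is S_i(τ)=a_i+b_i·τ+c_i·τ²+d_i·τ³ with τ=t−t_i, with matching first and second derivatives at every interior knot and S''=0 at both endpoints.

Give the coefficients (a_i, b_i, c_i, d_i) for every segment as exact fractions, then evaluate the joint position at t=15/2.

Δ: Δ0=-1/3, Δ1=2/3, Δ2=-5/2
row 1: diag=12, rhs=6; c'=1/4, d'=1/2
row 2: denom=10−3·1/4=37/4; d'=(-19−3·1/2)/(37/4)=-82/37
back: M2=-82/37
back: M1=1/2−1/4·-82/37=39/37
M: M0=0, M1=39/37, M2=-82/37, M3=0
seg 0: a=0, c=M0/2=0, d=(M1−M0)/(6·3)=13/222, b=Δ0−h0·(2M0+M1)/6=-191/222
seg 1: a=-1, c=M1/2=39/74, d=(M2−M1)/(6·3)=-121/666, b=Δ1−h1·(2M1+M2)/6=80/111
seg 2: a=1, c=M2/2=-41/37, d=(M3−M2)/(6·2)=41/222, b=Δ2−h2·(2M2+M3)/6=-227/222
t_q=15/2 → seg 2, τ=3/2; S=1+-227/222·τ+-41/37·τ²+41/222·τ³=-1423/592

  seg 0: a=0 b=-191/222 c=0 d=13/222
  seg 1: a=-1 b=80/111 c=39/74 d=-121/666
  seg 2: a=1 b=-227/222 c=-41/37 d=41/222
S(15/2) = -1423/592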